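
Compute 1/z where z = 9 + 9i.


|z|^2 = 81+81 = 162
1/z = (9 - 9i)/162

1/z = 0.0556 - 0.0556i


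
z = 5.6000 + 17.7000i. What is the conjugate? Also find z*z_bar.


z_bar = 5.6000 - 17.7000i
z*z_bar = 5.6^2 + 17.7^2 = 31.36 + 313.29 = 344.65

z_bar = 5.6000 - 17.7000i, z*z_bar = 344.65


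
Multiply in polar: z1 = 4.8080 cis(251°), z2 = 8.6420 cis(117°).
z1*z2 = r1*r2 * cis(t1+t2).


r = 4.8080 * 8.6420 = 41.5507
theta = 251° + 117° = 368° = 8° (mod 360)

41.5507 cis(8°)


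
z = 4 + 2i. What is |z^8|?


|z| = sqrt(16+4) = sqrt(20) = 4.4721
|z^8| = |z|^8 = (sqrt(20))^8 = 20^4 = 160000

|z^8| = 160000


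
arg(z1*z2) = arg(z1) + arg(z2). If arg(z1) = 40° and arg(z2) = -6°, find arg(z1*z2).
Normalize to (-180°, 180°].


arg(z1*z2) = 40° - 6° = 34°
Normalized to (-180°, 180°]: 34°

34°


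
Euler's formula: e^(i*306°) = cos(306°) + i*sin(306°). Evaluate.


cos(306°) = 0.5878
sin(306°) = -0.8090

e^(i*306°) = 0.5878 - 0.8090i


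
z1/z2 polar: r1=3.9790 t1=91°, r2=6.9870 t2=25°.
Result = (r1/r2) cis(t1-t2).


r = 3.9790 / 6.9870 = 0.5695
theta = 91° - 25° = 66° = 66° (mod 360)

0.5695 cis(66°)


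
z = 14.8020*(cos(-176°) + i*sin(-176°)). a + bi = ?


a = 14.8020*cos(-176°) = 14.8020*(-0.99756) = -14.7659
b = 14.8020*sin(-176°) = 14.8020*(-0.069756) = -1.0325

-14.7659 - 1.0325i


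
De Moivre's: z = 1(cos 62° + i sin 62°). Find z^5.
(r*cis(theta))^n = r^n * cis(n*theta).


r^5 = 1^5 = 1
n*theta = 5*62° = 310° = 310° (mod 360)
a = 1*cos(310°) = 0.6428
b = 1*sin(310°) = -0.7660

1 cis(310°) = 0.6428 - 0.7660i


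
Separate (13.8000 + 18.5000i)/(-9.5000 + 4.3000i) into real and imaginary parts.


Multiply by conjugate: (13.8000 + 18.5000i)(-9.5000 - 4.3000i) / ((-9.5)^2 + 4.3^2)
Numerator real = 13.8*(-9.5) + 18.5*4.3 = -51.55
Numerator imag = 18.5*(-9.5) - 13.8*4.3 = -235.09
Denominator = 108.74
Re(z) = -51.55/108.74 = -0.4741
Im(z) = -235.09/108.74 = -2.1619

Re(z) = -0.4741, Im(z) = -2.1619


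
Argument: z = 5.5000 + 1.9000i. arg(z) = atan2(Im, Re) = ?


Re = 5.5, Im = 1.9
arg = atan2(1.9, 5.5) = 19.0577 degrees

arg(z) = 19.0577 degrees


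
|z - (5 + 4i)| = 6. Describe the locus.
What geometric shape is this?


|z - z0| = r is a circle with center z0 and radius r.
Center = (5, 4), radius = 6

Circle with center (5, 4) and radius 6


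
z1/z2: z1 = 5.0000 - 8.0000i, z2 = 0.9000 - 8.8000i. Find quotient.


Conjugate of z2 = 0.9000 + 8.8000i
Numerator: (5.0000 - 8.0000i)(0.9000 + 8.8000i) = 74.9000 + 36.8000i
Denominator: 0.9^2 + (-8.8)^2 = 78.25
Result = (74.9000 + 36.8000i)/78.25

0.9572 + 0.4703i


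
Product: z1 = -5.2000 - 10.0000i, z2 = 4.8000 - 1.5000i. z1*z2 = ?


Real = -5.2*4.8 - (-10)*(-1.5) = -24.96 - 15 = -39.96
Imag = -5.2*(-1.5) + 4.8*(-10) = 7.8 - (48) = -40.2

-39.9600 - 40.2000i


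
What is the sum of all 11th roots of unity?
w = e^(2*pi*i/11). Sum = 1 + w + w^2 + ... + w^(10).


The sum of all 11th roots of unity is 0.
Geometric series: (1 - w^11)/(1 - w) = (1-1)/(1-w) = 0 since w^11 = 1, w ≠ 1.
Alternatively: coefficient of z^10 in z^11 - 1 is 0.

0


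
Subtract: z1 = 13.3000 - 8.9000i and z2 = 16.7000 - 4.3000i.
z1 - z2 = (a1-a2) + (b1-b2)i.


Real: 13.3 - 16.7 = -3.4
Imag: -8.9 + 4.3 = -4.6

-3.4000 - 4.6000i


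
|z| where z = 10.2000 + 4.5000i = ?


|z| = sqrt(10.2^2 + 4.5^2) = sqrt(104.04 + 20.25) = sqrt(124.29) = 11.1485

|z| = 11.1485


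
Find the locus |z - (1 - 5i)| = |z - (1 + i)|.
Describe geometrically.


Equal distances means the locus is the perpendicular bisector of z1 and z2.
Midpoint = ((1+1)/2, (-5+1)/2) = (1.0000, -2.0000)

Perpendicular bisector through (1.0000, -2.0000)


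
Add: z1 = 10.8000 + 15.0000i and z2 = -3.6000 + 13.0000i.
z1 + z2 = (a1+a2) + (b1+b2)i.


Real: 10.8 - 3.6 = 7.2
Imag: 15 + 13 = 28

7.2000 + 28.0000i


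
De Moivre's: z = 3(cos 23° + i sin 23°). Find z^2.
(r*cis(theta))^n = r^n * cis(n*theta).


r^2 = 3^2 = 9
n*theta = 2*23° = 46° = 46° (mod 360)
a = 9*cos(46°) = 6.2519
b = 9*sin(46°) = 6.4741

9 cis(46°) = 6.2519 + 6.4741i


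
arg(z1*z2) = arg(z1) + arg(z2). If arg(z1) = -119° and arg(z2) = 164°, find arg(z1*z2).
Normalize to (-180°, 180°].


arg(z1*z2) = -119° + 164° = 45°
Normalized to (-180°, 180°]: 45°

45°


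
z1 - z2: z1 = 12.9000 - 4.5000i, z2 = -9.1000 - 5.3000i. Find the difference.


Real: 12.9 + 9.1 = 22
Imag: -4.5 + 5.3 = 0.8

22.0000 + 0.8000i


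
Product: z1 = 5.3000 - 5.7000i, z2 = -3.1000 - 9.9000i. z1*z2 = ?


Real = 5.3*(-3.1) - (-5.7)*(-9.9) = -16.43 - 56.43 = -72.86
Imag = 5.3*(-9.9) - (3.1)*(-5.7) = -52.47 + 17.67 = -34.8

-72.8600 - 34.8000i


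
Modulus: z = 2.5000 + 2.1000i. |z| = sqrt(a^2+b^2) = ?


|z| = sqrt(2.5^2 + 2.1^2) = sqrt(6.25 + 4.41) = sqrt(10.66) = 3.2650

|z| = 3.2650


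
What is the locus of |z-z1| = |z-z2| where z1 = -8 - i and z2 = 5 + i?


Equal distances means the locus is the perpendicular bisector of z1 and z2.
Midpoint = ((-8+5)/2, (-1+1)/2) = (-1.5000, 0)

Perpendicular bisector through (-1.5000, 0)


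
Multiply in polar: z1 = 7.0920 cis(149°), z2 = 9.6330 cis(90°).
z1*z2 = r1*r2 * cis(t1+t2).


r = 7.0920 * 9.6330 = 68.3172
theta = 149° + 90° = 239° = 239° (mod 360)

68.3172 cis(239°)


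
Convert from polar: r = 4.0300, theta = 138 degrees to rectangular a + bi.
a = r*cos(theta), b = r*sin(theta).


a = 4.0300*cos(138°) = 4.0300*(-0.74314) = -2.9949
b = 4.0300*sin(138°) = 4.0300*0.66913 = 2.6966

-2.9949 + 2.6966i


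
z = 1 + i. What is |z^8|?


|z| = sqrt(1+1) = sqrt(2) = 1.4142
|z^8| = |z|^8 = (sqrt(2))^8 = 2^4 = 16

|z^8| = 16


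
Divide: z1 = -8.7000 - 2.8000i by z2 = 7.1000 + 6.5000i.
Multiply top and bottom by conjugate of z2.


Conjugate of z2 = 7.1000 - 6.5000i
Numerator: (-8.7000 - 2.8000i)(7.1000 - 6.5000i) = -79.9700 + 36.6700i
Denominator: 7.1^2 + 6.5^2 = 92.66
Result = (-79.9700 + 36.6700i)/92.66

-0.8630 + 0.3957i


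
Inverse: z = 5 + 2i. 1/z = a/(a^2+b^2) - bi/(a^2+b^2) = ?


|z|^2 = 25+4 = 29
1/z = (5 - 2i)/29

1/z = 0.1724 - 0.0690i


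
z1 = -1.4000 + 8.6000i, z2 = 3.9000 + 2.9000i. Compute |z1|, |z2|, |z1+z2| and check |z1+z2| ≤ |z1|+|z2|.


|z1| = sqrt((-1.4)^2 + 8.6^2) = sqrt(75.92) = 8.7132
|z2| = sqrt(3.9^2 + 2.9^2) = sqrt(23.62) = 4.8600
z1+z2 = 2.5000 + 11.5000i
|z1+z2| = sqrt(138.5) = 11.7686
|z1|+|z2| = 8.7132 + 4.8600 = 13.5732

|z1+z2| = 11.7686 ≤ |z1|+|z2| = 13.5732 (verified)


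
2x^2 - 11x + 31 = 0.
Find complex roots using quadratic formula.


disc = (-11)^2 - 4*2*31 = 121 - 248 = -127
sqrt(|disc|) = sqrt(127) = 11.2694
Real part = 11/(2*2) = 2.7500
Imag part = 11.2694/(2*2) = 2.8174

2.7500 ± 2.8174i


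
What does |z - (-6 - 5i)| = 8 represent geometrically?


|z - z0| = r is a circle with center z0 and radius r.
Center = (-6, -5), radius = 8

Circle with center (-6, -5) and radius 8


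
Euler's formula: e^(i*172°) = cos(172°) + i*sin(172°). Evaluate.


cos(172°) = -0.9903
sin(172°) = 0.1392

e^(i*172°) = -0.9903 + 0.1392i


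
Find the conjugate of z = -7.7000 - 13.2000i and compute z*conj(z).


z_bar = -7.7000 + 13.2000i
z*z_bar = (-7.7)^2 + (-13.2)^2 = 59.29 + 174.24 = 233.53

z_bar = -7.7000 + 13.2000i, z*z_bar = 233.53


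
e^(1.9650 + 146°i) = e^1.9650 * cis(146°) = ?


e^1.9650 = 7.1349
cos(146°) = -0.82904
sin(146°) = 0.5592
Real = 7.1349*(-0.82904) = -5.9151
Imag = 7.1349*0.5592 = 3.9898

-5.9151 + 3.9898i


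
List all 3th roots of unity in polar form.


The 3th roots of unity are cis(360k/3°) for k=0..2
Angle step = 360/3 = 120°
Primitive root: cis(120°)
Primitive root = -0.5000 + 0.8660i

3 roots at angles: 0°, 120°, 240°


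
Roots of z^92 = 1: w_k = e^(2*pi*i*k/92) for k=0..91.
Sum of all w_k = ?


The sum of all 92th roots of unity is 0.
Geometric series: (1 - w^92)/(1 - w) = (1-1)/(1-w) = 0 since w^92 = 1, w ≠ 1.
Alternatively: coefficient of z^91 in z^92 - 1 is 0.

0


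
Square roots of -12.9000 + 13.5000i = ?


|z| = sqrt(166.41+182.25) = 18.6724
sqrt((|z|+a)/2) = sqrt((18.6724+(-12.9))/2) = sqrt(2.8862) = 1.6989
sqrt((|z|-a)/2) = sqrt((18.6724-(-12.9))/2) = sqrt(15.7862) = 3.9732

±(1.6989 + 3.9732i) i.e. 1.6989 + 3.9732i and -1.6989 - 3.9732i


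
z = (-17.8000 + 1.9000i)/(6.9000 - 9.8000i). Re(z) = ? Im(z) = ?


Multiply by conjugate: (-17.8000 + 1.9000i)(6.9000 + 9.8000i) / (6.9^2 + (-9.8)^2)
Numerator real = -17.8*6.9 + 1.9*(-9.8) = -141.44
Numerator imag = 1.9*6.9 - (-17.8)*(-9.8) = -161.33
Denominator = 143.65
Re(z) = -141.44/143.65 = -0.9846
Im(z) = -161.33/143.65 = -1.1231

Re(z) = -0.9846, Im(z) = -1.1231


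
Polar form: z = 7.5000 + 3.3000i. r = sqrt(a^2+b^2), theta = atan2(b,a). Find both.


r = sqrt(56.25+10.89) = sqrt(67.14) = 8.1939
theta = atan2(3.3, 7.5) = 23.7495 degrees

r = 8.1939, theta = 23.7495 degrees


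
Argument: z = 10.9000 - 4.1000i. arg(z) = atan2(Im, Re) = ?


Re = 10.9, Im = -4.1
arg = atan2(-4.1, 10.9) = -20.6136 degrees

arg(z) = -20.6136 degrees


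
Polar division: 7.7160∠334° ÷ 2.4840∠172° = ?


r = 7.7160 / 2.4840 = 3.1063
theta = 334° - 172° = 162° = 162° (mod 360)

3.1063 cis(162°)


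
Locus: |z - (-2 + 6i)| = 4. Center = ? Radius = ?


|z - z0| = r is a circle with center z0 and radius r.
Center = (-2, 6), radius = 4

Circle with center (-2, 6) and radius 4


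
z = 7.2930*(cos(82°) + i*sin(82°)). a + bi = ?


a = 7.2930*cos(82°) = 7.2930*0.13917 = 1.0150
b = 7.2930*sin(82°) = 7.2930*0.99027 = 7.2220

1.0150 + 7.2220i


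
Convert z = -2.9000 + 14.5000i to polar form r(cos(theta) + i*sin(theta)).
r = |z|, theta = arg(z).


r = sqrt(8.41+210.25) = sqrt(218.66) = 14.7872
theta = atan2(14.5, -2.9) = 101.3099 degrees

r = 14.7872, theta = 101.3099 degrees


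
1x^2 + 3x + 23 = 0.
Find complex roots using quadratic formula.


disc = 3^2 - 4*1*23 = 9 - 92 = -83
sqrt(|disc|) = sqrt(83) = 9.1104
Real part = -3/(2*1) = -1.5000
Imag part = 9.1104/(2*1) = 4.5552

-1.5000 ± 4.5552i


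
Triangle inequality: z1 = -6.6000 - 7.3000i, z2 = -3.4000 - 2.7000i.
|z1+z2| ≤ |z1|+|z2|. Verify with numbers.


|z1| = sqrt((-6.6)^2 + (-7.3)^2) = sqrt(96.85) = 9.8412
|z2| = sqrt((-3.4)^2 + (-2.7)^2) = sqrt(18.85) = 4.3417
z1+z2 = -10.0000 - 10.0000i
|z1+z2| = sqrt(200) = 14.1421
|z1|+|z2| = 9.8412 + 4.3417 = 14.1829

|z1+z2| = 14.1421 ≤ |z1|+|z2| = 14.1829 (verified)


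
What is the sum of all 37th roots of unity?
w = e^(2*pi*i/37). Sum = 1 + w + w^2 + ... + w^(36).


The sum of all 37th roots of unity is 0.
Geometric series: (1 - w^37)/(1 - w) = (1-1)/(1-w) = 0 since w^37 = 1, w ≠ 1.
Alternatively: coefficient of z^36 in z^37 - 1 is 0.

0


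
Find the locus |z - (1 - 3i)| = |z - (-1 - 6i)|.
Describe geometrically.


Equal distances means the locus is the perpendicular bisector of z1 and z2.
Midpoint = ((1+(-1))/2, (-3+(-6))/2) = (0, -4.5000)

Perpendicular bisector through (0, -4.5000)


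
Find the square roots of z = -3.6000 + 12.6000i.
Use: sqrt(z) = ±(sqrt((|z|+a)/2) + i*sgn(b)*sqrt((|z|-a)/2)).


|z| = sqrt(12.96+158.76) = 13.1042
sqrt((|z|+a)/2) = sqrt((13.1042+(-3.6))/2) = sqrt(4.7521) = 2.1799
sqrt((|z|-a)/2) = sqrt((13.1042-(-3.6))/2) = sqrt(8.3521) = 2.8900

±(2.1799 + 2.8900i) i.e. 2.1799 + 2.8900i and -2.1799 - 2.8900i


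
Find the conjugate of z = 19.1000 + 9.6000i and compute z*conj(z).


z_bar = 19.1000 - 9.6000i
z*z_bar = 19.1^2 + 9.6^2 = 364.81 + 92.16 = 456.97

z_bar = 19.1000 - 9.6000i, z*z_bar = 456.97


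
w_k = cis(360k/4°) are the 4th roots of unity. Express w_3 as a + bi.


Angle = 360*3/4 = 270°
a = cos(270°) = 0
b = sin(270°) = -1.0000

0 - 1.0000i


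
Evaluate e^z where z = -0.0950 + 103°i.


e^-0.0950 = 0.9094
cos(103°) = -0.225
sin(103°) = 0.9744
Real = 0.9094*(-0.225) = -0.2046
Imag = 0.9094*0.9744 = 0.8861

-0.2046 + 0.8861i


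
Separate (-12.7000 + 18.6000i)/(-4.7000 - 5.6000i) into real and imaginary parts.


Multiply by conjugate: (-12.7000 + 18.6000i)(-4.7000 + 5.6000i) / ((-4.7)^2 + (-5.6)^2)
Numerator real = -12.7*(-4.7) + 18.6*(-5.6) = -44.47
Numerator imag = 18.6*(-4.7) - (-12.7)*(-5.6) = -158.54
Denominator = 53.45
Re(z) = -44.47/53.45 = -0.8320
Im(z) = -158.54/53.45 = -2.9661

Re(z) = -0.8320, Im(z) = -2.9661


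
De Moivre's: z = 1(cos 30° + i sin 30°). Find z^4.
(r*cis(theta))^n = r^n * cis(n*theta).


r^4 = 1^4 = 1
n*theta = 4*30° = 120° = 120° (mod 360)
a = 1*cos(120°) = -0.5000
b = 1*sin(120°) = 0.8660

1 cis(120°) = -0.5000 + 0.8660i


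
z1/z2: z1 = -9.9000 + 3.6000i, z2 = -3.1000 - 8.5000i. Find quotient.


Conjugate of z2 = -3.1000 + 8.5000i
Numerator: (-9.9000 + 3.6000i)(-3.1000 + 8.5000i) = 0.0900 - 95.3100i
Denominator: (-3.1)^2 + (-8.5)^2 = 81.86
Result = (0.0900 - 95.3100i)/81.86

0.0011 - 1.1643i


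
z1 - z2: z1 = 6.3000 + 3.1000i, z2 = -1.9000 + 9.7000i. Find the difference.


Real: 6.3 + 1.9 = 8.2
Imag: 3.1 - 9.7 = -6.6

8.2000 - 6.6000i


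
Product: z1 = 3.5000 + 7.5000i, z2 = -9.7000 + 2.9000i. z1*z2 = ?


Real = 3.5*(-9.7) - 7.5*2.9 = -33.95 - 21.75 = -55.7
Imag = 3.5*2.9 - (9.7)*7.5 = 10.15 - (72.75) = -62.6

-55.7000 - 62.6000i


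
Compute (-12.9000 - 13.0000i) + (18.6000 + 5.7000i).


Real: -12.9 + 18.6 = 5.7
Imag: -13 + 5.7 = -7.3

5.7000 - 7.3000i


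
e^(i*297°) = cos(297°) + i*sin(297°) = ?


cos(297°) = 0.4540
sin(297°) = -0.8910

e^(i*297°) = 0.4540 - 0.8910i


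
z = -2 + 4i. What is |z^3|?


|z| = sqrt(4+16) = sqrt(20) = 4.4721
|z^3| = |z|^3 = (sqrt(20))^3 = 20*sqrt(20)

|z^3| = 20*sqrt(20) ≈ 89.4427


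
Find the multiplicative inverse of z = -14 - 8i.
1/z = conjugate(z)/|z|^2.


|z|^2 = 196+64 = 260
1/z = (-14 + 8i)/260

1/z = -0.0538 + 0.0308i


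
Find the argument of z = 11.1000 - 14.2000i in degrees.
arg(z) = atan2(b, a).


Re = 11.1, Im = -14.2
arg = atan2(-14.2, 11.1) = -51.9856 degrees

arg(z) = -51.9856 degrees


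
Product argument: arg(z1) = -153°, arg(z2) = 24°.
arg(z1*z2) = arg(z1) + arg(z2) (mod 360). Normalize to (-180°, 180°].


arg(z1*z2) = -153° + 24° = -129°
Normalized to (-180°, 180°]: -129°

-129°


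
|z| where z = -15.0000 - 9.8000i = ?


|z| = sqrt((-15)^2 + (-9.8)^2) = sqrt(225 + 96.04) = sqrt(321.04) = 17.9176

|z| = 17.9176


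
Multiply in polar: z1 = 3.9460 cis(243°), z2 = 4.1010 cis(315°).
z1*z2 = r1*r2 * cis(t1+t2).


r = 3.9460 * 4.1010 = 16.1825
theta = 243° + 315° = 558° = 198° (mod 360)

16.1825 cis(198°)


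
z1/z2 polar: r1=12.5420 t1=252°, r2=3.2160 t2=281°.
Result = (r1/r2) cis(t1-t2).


r = 12.5420 / 3.2160 = 3.8999
theta = 252° - 281° = -29° = 331° (mod 360)

3.8999 cis(331°)


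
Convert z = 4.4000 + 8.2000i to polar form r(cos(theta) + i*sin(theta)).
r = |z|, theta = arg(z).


r = sqrt(19.36+67.24) = sqrt(86.6) = 9.3059
theta = atan2(8.2, 4.4) = 61.7826 degrees

r = 9.3059, theta = 61.7826 degrees


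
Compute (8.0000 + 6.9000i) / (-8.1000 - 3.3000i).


Conjugate of z2 = -8.1000 + 3.3000i
Numerator: (8.0000 + 6.9000i)(-8.1000 + 3.3000i) = -87.5700 - 29.4900i
Denominator: (-8.1)^2 + (-3.3)^2 = 76.5
Result = (-87.5700 - 29.4900i)/76.5

-1.1447 - 0.3855i


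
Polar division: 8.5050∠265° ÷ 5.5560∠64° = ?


r = 8.5050 / 5.5560 = 1.5308
theta = 265° - 64° = 201° = 201° (mod 360)

1.5308 cis(201°)


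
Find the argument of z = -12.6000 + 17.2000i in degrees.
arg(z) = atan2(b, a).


Re = -12.6, Im = 17.2
arg = atan2(17.2, -12.6) = 126.2249 degrees

arg(z) = 126.2249 degrees


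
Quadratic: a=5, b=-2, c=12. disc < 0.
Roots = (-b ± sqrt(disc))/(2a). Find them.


disc = (-2)^2 - 4*5*12 = 4 - 240 = -236
sqrt(|disc|) = sqrt(236) = 15.3623
Real part = 2/(2*5) = 0.2000
Imag part = 15.3623/(2*5) = 1.5362

0.2000 ± 1.5362i


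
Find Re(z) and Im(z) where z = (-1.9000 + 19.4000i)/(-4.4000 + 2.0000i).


Multiply by conjugate: (-1.9000 + 19.4000i)(-4.4000 - 2.0000i) / ((-4.4)^2 + 2^2)
Numerator real = -1.9*(-4.4) + 19.4*2 = 47.16
Numerator imag = 19.4*(-4.4) - (-1.9)*2 = -81.56
Denominator = 23.36
Re(z) = 47.16/23.36 = 2.0188
Im(z) = -81.56/23.36 = -3.4914

Re(z) = 2.0188, Im(z) = -3.4914


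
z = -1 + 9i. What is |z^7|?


|z| = sqrt(1+81) = sqrt(82) = 9.0554
|z^7| = |z|^7 = (sqrt(82))^7 = 82^3 * sqrt(82) = 551368*sqrt(82)

|z^7| = 551368*sqrt(82) ≈ 4992849.5928


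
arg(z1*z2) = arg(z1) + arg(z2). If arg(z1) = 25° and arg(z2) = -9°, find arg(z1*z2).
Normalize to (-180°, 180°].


arg(z1*z2) = 25° - 9° = 16°
Normalized to (-180°, 180°]: 16°

16°


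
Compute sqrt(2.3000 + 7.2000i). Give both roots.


|z| = sqrt(5.29+51.84) = 7.5584
sqrt((|z|+a)/2) = sqrt((7.5584+2.3)/2) = sqrt(4.9292) = 2.2202
sqrt((|z|-a)/2) = sqrt((7.5584-2.3)/2) = sqrt(2.6292) = 1.6215

±(2.2202 + 1.6215i) i.e. 2.2202 + 1.6215i and -2.2202 - 1.6215i


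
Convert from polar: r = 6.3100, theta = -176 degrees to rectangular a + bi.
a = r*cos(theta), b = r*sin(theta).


a = 6.3100*cos(-176°) = 6.3100*(-0.99756) = -6.2946
b = 6.3100*sin(-176°) = 6.3100*(-0.06976) = -0.4402

-6.2946 - 0.4402i


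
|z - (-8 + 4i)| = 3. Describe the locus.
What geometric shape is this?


|z - z0| = r is a circle with center z0 and radius r.
Center = (-8, 4), radius = 3

Circle with center (-8, 4) and radius 3


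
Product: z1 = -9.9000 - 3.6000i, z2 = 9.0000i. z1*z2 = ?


Real = -9.9*0 - (-3.6)*9 = 0 - (-32.4) = 32.4
Imag = -9.9*9 + 0*(-3.6) = -89.1 + 0 = -89.1

32.4000 - 89.1000i


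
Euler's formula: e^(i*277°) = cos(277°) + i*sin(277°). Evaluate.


cos(277°) = 0.1219
sin(277°) = -0.9925

e^(i*277°) = 0.1219 - 0.9925i


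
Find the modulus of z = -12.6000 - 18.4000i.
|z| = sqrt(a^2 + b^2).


|z| = sqrt((-12.6)^2 + (-18.4)^2) = sqrt(158.76 + 338.56) = sqrt(497.32) = 22.3007

|z| = 22.3007


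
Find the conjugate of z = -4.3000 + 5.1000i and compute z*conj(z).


z_bar = -4.3000 - 5.1000i
z*z_bar = (-4.3)^2 + 5.1^2 = 18.49 + 26.01 = 44.5

z_bar = -4.3000 - 5.1000i, z*z_bar = 44.5


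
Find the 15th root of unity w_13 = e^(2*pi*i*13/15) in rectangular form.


Angle = 360*13/15 = 312°
a = cos(312°) = 0.6691
b = sin(312°) = -0.7431

0.6691 - 0.7431i


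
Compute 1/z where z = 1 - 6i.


|z|^2 = 1+36 = 37
1/z = (1 + 6i)/37

1/z = 0.0270 + 0.1622i


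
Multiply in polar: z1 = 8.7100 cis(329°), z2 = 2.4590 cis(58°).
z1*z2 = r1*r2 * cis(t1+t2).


r = 8.7100 * 2.4590 = 21.4179
theta = 329° + 58° = 387° = 27° (mod 360)

21.4179 cis(27°)


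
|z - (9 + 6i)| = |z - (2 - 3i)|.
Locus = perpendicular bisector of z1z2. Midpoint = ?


Equal distances means the locus is the perpendicular bisector of z1 and z2.
Midpoint = ((9+2)/2, (6+(-3))/2) = (5.5000, 1.5000)

Perpendicular bisector through (5.5000, 1.5000)


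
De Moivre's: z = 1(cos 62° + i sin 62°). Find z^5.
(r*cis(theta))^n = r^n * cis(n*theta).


r^5 = 1^5 = 1
n*theta = 5*62° = 310° = 310° (mod 360)
a = 1*cos(310°) = 0.6428
b = 1*sin(310°) = -0.7660

1 cis(310°) = 0.6428 - 0.7660i


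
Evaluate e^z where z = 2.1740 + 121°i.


e^2.1740 = 8.7934
cos(121°) = -0.515038
sin(121°) = 0.85717
Real = 8.7934*(-0.515038) = -4.5289
Imag = 8.7934*0.85717 = 7.5374

-4.5289 + 7.5374i


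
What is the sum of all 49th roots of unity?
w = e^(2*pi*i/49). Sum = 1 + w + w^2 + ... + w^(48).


The sum of all 49th roots of unity is 0.
Geometric series: (1 - w^49)/(1 - w) = (1-1)/(1-w) = 0 since w^49 = 1, w ≠ 1.
Alternatively: coefficient of z^48 in z^49 - 1 is 0.

0


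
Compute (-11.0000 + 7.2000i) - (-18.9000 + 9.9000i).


Real: -11 + 18.9 = 7.9
Imag: 7.2 - 9.9 = -2.7

7.9000 - 2.7000i


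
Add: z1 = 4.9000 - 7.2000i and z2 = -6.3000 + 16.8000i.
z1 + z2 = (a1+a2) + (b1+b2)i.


Real: 4.9 - 6.3 = -1.4
Imag: -7.2 + 16.8 = 9.6

-1.4000 + 9.6000i


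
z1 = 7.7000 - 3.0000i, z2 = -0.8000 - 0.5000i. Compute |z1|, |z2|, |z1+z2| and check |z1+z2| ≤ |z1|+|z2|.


|z1| = sqrt(7.7^2 + (-3)^2) = sqrt(68.29) = 8.2638
|z2| = sqrt((-0.8)^2 + (-0.5)^2) = sqrt(0.89) = 0.9434
z1+z2 = 6.9000 - 3.5000i
|z1+z2| = sqrt(59.86) = 7.7369
|z1|+|z2| = 8.2638 + 0.9434 = 9.2072

|z1+z2| = 7.7369 ≤ |z1|+|z2| = 9.2072 (verified)


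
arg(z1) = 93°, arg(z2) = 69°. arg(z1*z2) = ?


arg(z1*z2) = 93° + 69° = 162°
Normalized to (-180°, 180°]: 162°

162°


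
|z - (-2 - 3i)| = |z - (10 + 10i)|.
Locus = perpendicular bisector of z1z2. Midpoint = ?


Equal distances means the locus is the perpendicular bisector of z1 and z2.
Midpoint = ((-2+10)/2, (-3+10)/2) = (4.0000, 3.5000)

Perpendicular bisector through (4.0000, 3.5000)


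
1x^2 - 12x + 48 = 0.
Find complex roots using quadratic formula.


disc = (-12)^2 - 4*1*48 = 144 - 192 = -48
sqrt(|disc|) = sqrt(48) = 6.9282
Real part = 12/(2*1) = 6.0000
Imag part = 6.9282/(2*1) = 3.4641

6.0000 ± 3.4641i


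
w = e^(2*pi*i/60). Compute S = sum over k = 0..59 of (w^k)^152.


The roots are w_k = w^k with w = e^(2*pi*i/60), and (w^k)^152 = (w^152)^k.
So S = 1 + u + u^2 + ... + u^(59) with u = w^152.
152 = 2*60 + 32, so 152 is not a multiple of 60: u = (w^60)^2 * w^32 = w^32 ≠ 1 (w is a primitive 60th root), while u^60 = (w^60)^152 = 1.
Geometric series: S = (1 - u^60)/(1 - u) = (1 - 1)/(1 - u) = 0

S = 0


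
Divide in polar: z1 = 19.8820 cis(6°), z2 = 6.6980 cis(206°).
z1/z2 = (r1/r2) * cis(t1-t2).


r = 19.8820 / 6.6980 = 2.9683
theta = 6° - 206° = -200° = 160° (mod 360)

2.9683 cis(160°)


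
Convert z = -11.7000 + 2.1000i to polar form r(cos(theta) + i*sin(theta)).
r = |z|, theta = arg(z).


r = sqrt(136.89+4.41) = sqrt(141.3) = 11.8870
theta = atan2(2.1, -11.7) = 169.8245 degrees

r = 11.8870, theta = 169.8245 degrees


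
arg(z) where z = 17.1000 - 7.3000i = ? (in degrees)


Re = 17.1, Im = -7.3
arg = atan2(-7.3, 17.1) = -23.1177 degrees

arg(z) = -23.1177 degrees


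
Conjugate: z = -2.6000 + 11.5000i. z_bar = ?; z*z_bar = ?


z_bar = -2.6000 - 11.5000i
z*z_bar = (-2.6)^2 + 11.5^2 = 6.76 + 132.25 = 139.01

z_bar = -2.6000 - 11.5000i, z*z_bar = 139.01


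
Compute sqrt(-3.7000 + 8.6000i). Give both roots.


|z| = sqrt(13.69+73.96) = 9.3622
sqrt((|z|+a)/2) = sqrt((9.3622+(-3.7))/2) = sqrt(2.8311) = 1.6826
sqrt((|z|-a)/2) = sqrt((9.3622-(-3.7))/2) = sqrt(6.5311) = 2.5556

±(1.6826 + 2.5556i) i.e. 1.6826 + 2.5556i and -1.6826 - 2.5556i


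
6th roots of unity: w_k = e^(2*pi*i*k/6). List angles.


The 6th roots of unity are cis(360k/6°) for k=0..5
Angle step = 360/6 = 60°
Primitive root: cis(60°)
Primitive root = 0.5000 + 0.8660i

6 roots at angles: 0°, 60°, 120°, 180°, 240°, 300°


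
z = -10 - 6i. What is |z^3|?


|z| = sqrt(100+36) = sqrt(136) = 11.6619
|z^3| = |z|^3 = (sqrt(136))^3 = 136*sqrt(136)

|z^3| = 136*sqrt(136) ≈ 1586.0189


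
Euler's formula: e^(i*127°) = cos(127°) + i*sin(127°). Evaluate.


cos(127°) = -0.6018
sin(127°) = 0.7986

e^(i*127°) = -0.6018 + 0.7986i


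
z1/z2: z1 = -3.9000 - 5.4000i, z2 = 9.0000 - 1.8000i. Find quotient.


Conjugate of z2 = 9.0000 + 1.8000i
Numerator: (-3.9000 - 5.4000i)(9.0000 + 1.8000i) = -25.3800 - 55.6200i
Denominator: 9^2 + (-1.8)^2 = 84.24
Result = (-25.3800 - 55.6200i)/84.24

-0.3013 - 0.6603i


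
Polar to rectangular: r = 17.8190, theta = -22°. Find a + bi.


a = 17.8190*cos(-22°) = 17.8190*0.927184 = 16.5215
b = 17.8190*sin(-22°) = 17.8190*(-0.374607) = -6.6751

16.5215 - 6.6751i


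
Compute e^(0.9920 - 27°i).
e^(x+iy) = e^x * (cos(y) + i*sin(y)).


e^0.9920 = 2.6966
cos(-27°) = 0.891
sin(-27°) = -0.45399
Real = 2.6966*0.891 = 2.4027
Imag = 2.6966*(-0.45399) = -1.2242

2.4027 - 1.2242i


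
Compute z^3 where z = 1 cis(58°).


r^3 = 1^3 = 1
n*theta = 3*58° = 174° = 174° (mod 360)
a = 1*cos(174°) = -0.9945
b = 1*sin(174°) = 0.1045

1 cis(174°) = -0.9945 + 0.1045i


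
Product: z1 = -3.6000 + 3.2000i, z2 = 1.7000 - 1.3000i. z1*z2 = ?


Real = -3.6*1.7 - 3.2*(-1.3) = -6.12 - (-4.16) = -1.96
Imag = -3.6*(-1.3) + 1.7*3.2 = 4.68 + 5.44 = 10.12

-1.9600 + 10.1200i


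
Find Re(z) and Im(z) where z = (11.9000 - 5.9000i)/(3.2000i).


Multiply by conjugate: (11.9000 - 5.9000i)(-3.2000i) / (0^2 + 3.2^2)
Numerator real = 11.9*0 - (5.9)*3.2 = -18.88
Numerator imag = -5.9*0 - 11.9*3.2 = -38.08
Denominator = 10.24
Re(z) = -18.88/10.24 = -1.8438
Im(z) = -38.08/10.24 = -3.7188

Re(z) = -1.8438, Im(z) = -3.7188


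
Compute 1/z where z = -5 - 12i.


|z|^2 = 25+144 = 169
1/z = (-5 + 12i)/169

1/z = -0.0296 + 0.0710i


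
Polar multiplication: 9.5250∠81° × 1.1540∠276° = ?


r = 9.5250 * 1.1540 = 10.9918
theta = 81° + 276° = 357° = 357° (mod 360)

10.9918 cis(357°)


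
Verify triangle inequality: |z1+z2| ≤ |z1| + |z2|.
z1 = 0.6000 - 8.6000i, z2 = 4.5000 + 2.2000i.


|z1| = sqrt(0.6^2 + (-8.6)^2) = sqrt(74.32) = 8.6209
|z2| = sqrt(4.5^2 + 2.2^2) = sqrt(25.09) = 5.0090
z1+z2 = 5.1000 - 6.4000i
|z1+z2| = sqrt(66.97) = 8.1835
|z1|+|z2| = 8.6209 + 5.0090 = 13.6299

|z1+z2| = 8.1835 ≤ |z1|+|z2| = 13.6299 (verified)


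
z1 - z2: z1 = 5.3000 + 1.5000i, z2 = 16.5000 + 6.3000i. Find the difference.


Real: 5.3 - 16.5 = -11.2
Imag: 1.5 - 6.3 = -4.8

-11.2000 - 4.8000i


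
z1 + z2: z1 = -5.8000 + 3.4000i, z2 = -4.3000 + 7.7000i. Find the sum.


Real: -5.8 - 4.3 = -10.1
Imag: 3.4 + 7.7 = 11.1

-10.1000 + 11.1000i


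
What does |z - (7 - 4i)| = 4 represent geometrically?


|z - z0| = r is a circle with center z0 and radius r.
Center = (7, -4), radius = 4

Circle with center (7, -4) and radius 4


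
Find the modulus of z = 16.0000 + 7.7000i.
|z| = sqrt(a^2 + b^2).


|z| = sqrt(16^2 + 7.7^2) = sqrt(256 + 59.29) = sqrt(315.29) = 17.7564

|z| = 17.7564


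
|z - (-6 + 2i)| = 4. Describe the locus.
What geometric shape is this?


|z - z0| = r is a circle with center z0 and radius r.
Center = (-6, 2), radius = 4

Circle with center (-6, 2) and radius 4


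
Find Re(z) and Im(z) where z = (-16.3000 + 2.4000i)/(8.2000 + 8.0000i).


Multiply by conjugate: (-16.3000 + 2.4000i)(8.2000 - 8.0000i) / (8.2^2 + 8^2)
Numerator real = -16.3*8.2 + 2.4*8 = -114.46
Numerator imag = 2.4*8.2 - (-16.3)*8 = 150.08
Denominator = 131.24
Re(z) = -114.46/131.24 = -0.8721
Im(z) = 150.08/131.24 = 1.1436

Re(z) = -0.8721, Im(z) = 1.1436


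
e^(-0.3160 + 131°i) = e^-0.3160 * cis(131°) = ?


e^-0.3160 = 0.72906
cos(131°) = -0.6561
sin(131°) = 0.7547
Real = 0.72906*(-0.6561) = -0.4783
Imag = 0.72906*0.7547 = 0.5502

-0.4783 + 0.5502i


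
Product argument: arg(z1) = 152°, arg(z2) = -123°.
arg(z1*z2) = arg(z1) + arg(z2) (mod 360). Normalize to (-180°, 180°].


arg(z1*z2) = 152° - 123° = 29°
Normalized to (-180°, 180°]: 29°

29°


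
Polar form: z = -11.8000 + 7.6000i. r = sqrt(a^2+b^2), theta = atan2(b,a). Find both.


r = sqrt(139.24+57.76) = sqrt(197) = 14.0357
theta = atan2(7.6, -11.8) = 147.2157 degrees

r = 14.0357, theta = 147.2157 degrees


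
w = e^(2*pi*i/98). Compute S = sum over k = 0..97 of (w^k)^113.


The roots are w_k = w^k with w = e^(2*pi*i/98), and (w^k)^113 = (w^113)^k.
So S = 1 + u + u^2 + ... + u^(97) with u = w^113.
113 = 1*98 + 15, so 113 is not a multiple of 98: u = (w^98)^1 * w^15 = w^15 ≠ 1 (w is a primitive 98th root), while u^98 = (w^98)^113 = 1.
Geometric series: S = (1 - u^98)/(1 - u) = (1 - 1)/(1 - u) = 0

S = 0


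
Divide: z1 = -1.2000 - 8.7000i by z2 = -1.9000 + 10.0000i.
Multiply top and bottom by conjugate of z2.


Conjugate of z2 = -1.9000 - 10.0000i
Numerator: (-1.2000 - 8.7000i)(-1.9000 - 10.0000i) = -84.7200 + 28.5300i
Denominator: (-1.9)^2 + 10^2 = 103.61
Result = (-84.7200 + 28.5300i)/103.61

-0.8177 + 0.2754i


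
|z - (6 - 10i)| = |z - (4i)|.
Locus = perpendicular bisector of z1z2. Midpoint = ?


Equal distances means the locus is the perpendicular bisector of z1 and z2.
Midpoint = ((6+0)/2, (-10+4)/2) = (3.0000, -3.0000)

Perpendicular bisector through (3.0000, -3.0000)


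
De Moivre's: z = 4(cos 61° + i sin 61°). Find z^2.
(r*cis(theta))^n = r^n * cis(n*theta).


r^2 = 4^2 = 16
n*theta = 2*61° = 122° = 122° (mod 360)
a = 16*cos(122°) = -8.4787
b = 16*sin(122°) = 13.5688

16 cis(122°) = -8.4787 + 13.5688i


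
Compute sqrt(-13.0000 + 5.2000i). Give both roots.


|z| = sqrt(169+27.04) = 14.0014
sqrt((|z|+a)/2) = sqrt((14.0014+(-13))/2) = sqrt(0.5007) = 0.7076
sqrt((|z|-a)/2) = sqrt((14.0014-(-13))/2) = sqrt(13.5007) = 3.6743

±(0.7076 + 3.6743i) i.e. 0.7076 + 3.6743i and -0.7076 - 3.6743i


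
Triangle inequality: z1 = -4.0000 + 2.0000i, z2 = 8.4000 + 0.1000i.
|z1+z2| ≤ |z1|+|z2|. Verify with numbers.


|z1| = sqrt((-4)^2 + 2^2) = sqrt(20) = 4.4721
|z2| = sqrt(8.4^2 + 0.1^2) = sqrt(70.57) = 8.4006
z1+z2 = 4.4000 + 2.1000i
|z1+z2| = sqrt(23.77) = 4.8754
|z1|+|z2| = 4.4721 + 8.4006 = 12.8727

|z1+z2| = 4.8754 ≤ |z1|+|z2| = 12.8727 (verified)


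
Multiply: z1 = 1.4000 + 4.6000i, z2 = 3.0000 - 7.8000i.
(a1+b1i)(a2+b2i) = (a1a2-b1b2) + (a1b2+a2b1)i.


Real = 1.4*3 - 4.6*(-7.8) = 4.2 - (-35.88) = 40.08
Imag = 1.4*(-7.8) + 3*4.6 = -10.92 + 13.8 = 2.88

40.0800 + 2.8800i


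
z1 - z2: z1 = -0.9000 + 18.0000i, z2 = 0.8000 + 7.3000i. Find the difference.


Real: -0.9 - 0.8 = -1.7
Imag: 18 - 7.3 = 10.7

-1.7000 + 10.7000i


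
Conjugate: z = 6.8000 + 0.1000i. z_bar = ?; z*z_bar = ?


z_bar = 6.8000 - 0.1000i
z*z_bar = 6.8^2 + 0.1^2 = 46.24 + 0.01 = 46.25

z_bar = 6.8000 - 0.1000i, z*z_bar = 46.25


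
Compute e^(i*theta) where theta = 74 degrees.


cos(74°) = 0.2756
sin(74°) = 0.9613

e^(i*74°) = 0.2756 + 0.9613i


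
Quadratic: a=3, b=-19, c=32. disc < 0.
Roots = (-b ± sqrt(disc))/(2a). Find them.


disc = (-19)^2 - 4*3*32 = 361 - 384 = -23
sqrt(|disc|) = sqrt(23) = 4.7958
Real part = 19/(2*3) = 3.1667
Imag part = 4.7958/(2*3) = 0.7993

3.1667 ± 0.7993i


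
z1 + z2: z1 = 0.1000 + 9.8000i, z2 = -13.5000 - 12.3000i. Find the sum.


Real: 0.1 - 13.5 = -13.4
Imag: 9.8 - 12.3 = -2.5

-13.4000 - 2.5000i


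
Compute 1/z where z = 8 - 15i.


|z|^2 = 64+225 = 289
1/z = (8 + 15i)/289

1/z = 0.0277 + 0.0519i


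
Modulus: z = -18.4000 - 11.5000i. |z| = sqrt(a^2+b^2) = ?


|z| = sqrt((-18.4)^2 + (-11.5)^2) = sqrt(338.56 + 132.25) = sqrt(470.81) = 21.6982

|z| = 21.6982


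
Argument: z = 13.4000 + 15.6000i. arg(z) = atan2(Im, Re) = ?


Re = 13.4, Im = 15.6
arg = atan2(15.6, 13.4) = 49.3383 degrees

arg(z) = 49.3383 degrees


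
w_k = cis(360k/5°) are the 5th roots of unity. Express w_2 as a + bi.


Angle = 360*2/5 = 144°
a = cos(144°) = -0.8090
b = sin(144°) = 0.5878

-0.8090 + 0.5878i


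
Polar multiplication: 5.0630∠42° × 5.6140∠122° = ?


r = 5.0630 * 5.6140 = 28.4237
theta = 42° + 122° = 164° = 164° (mod 360)

28.4237 cis(164°)


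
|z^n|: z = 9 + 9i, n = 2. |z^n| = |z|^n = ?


|z| = sqrt(81+81) = sqrt(162) = 12.7279
|z^2| = |z|^2 = (sqrt(162))^2 = 162

|z^2| = 162


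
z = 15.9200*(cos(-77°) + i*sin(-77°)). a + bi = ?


a = 15.9200*cos(-77°) = 15.9200*0.22495 = 3.5812
b = 15.9200*sin(-77°) = 15.9200*(-0.97437) = -15.5120

3.5812 - 15.5120i


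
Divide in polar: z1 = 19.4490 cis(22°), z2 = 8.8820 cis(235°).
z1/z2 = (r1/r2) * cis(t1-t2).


r = 19.4490 / 8.8820 = 2.1897
theta = 22° - 235° = -213° = 147° (mod 360)

2.1897 cis(147°)


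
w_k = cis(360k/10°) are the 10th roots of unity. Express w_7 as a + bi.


Angle = 360*7/10 = 252°
a = cos(252°) = -0.3090
b = sin(252°) = -0.9511

-0.3090 - 0.9511i


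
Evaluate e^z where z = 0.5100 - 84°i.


e^0.5100 = 1.6653
cos(-84°) = 0.10453
sin(-84°) = -0.99452
Real = 1.6653*0.10453 = 0.1741
Imag = 1.6653*(-0.99452) = -1.6562

0.1741 - 1.6562i


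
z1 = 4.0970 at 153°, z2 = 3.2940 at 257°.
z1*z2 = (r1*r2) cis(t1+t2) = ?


r = 4.0970 * 3.2940 = 13.4955
theta = 153° + 257° = 410° = 50° (mod 360)

13.4955 cis(50°)


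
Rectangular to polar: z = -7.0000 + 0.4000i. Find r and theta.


r = sqrt(49+0.16) = sqrt(49.16) = 7.0114
theta = atan2(0.4, -7) = 176.7295 degrees

r = 7.0114, theta = 176.7295 degrees


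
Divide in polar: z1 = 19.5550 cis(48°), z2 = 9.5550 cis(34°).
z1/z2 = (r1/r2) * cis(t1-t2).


r = 19.5550 / 9.5550 = 2.0466
theta = 48° - 34° = 14° = 14° (mod 360)

2.0466 cis(14°)


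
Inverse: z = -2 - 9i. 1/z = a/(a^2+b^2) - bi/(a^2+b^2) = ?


|z|^2 = 4+81 = 85
1/z = (-2 + 9i)/85

1/z = -0.0235 + 0.1059i


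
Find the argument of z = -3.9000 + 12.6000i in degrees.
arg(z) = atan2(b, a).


Re = -3.9, Im = 12.6
arg = atan2(12.6, -3.9) = 107.1985 degrees

arg(z) = 107.1985 degrees


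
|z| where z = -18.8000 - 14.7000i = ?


|z| = sqrt((-18.8)^2 + (-14.7)^2) = sqrt(353.44 + 216.09) = sqrt(569.53) = 23.8648

|z| = 23.8648


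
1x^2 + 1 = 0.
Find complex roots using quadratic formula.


disc = 0^2 - 4*1*1 = 0 - 4 = -4
sqrt(|disc|) = sqrt(4) = 2.0000
Real part = 0/(2*1) = 0
Imag part = 2.0000/(2*1) = 1.0000

0 ± 1.0000i


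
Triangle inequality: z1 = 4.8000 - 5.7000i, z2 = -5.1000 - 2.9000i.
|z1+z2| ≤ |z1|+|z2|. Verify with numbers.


|z1| = sqrt(4.8^2 + (-5.7)^2) = sqrt(55.53) = 7.4518
|z2| = sqrt((-5.1)^2 + (-2.9)^2) = sqrt(34.42) = 5.8669
z1+z2 = -0.3000 - 8.6000i
|z1+z2| = sqrt(74.05) = 8.6052
|z1|+|z2| = 7.4518 + 5.8669 = 13.3187

|z1+z2| = 8.6052 ≤ |z1|+|z2| = 13.3187 (verified)


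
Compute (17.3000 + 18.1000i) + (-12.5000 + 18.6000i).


Real: 17.3 - 12.5 = 4.8
Imag: 18.1 + 18.6 = 36.7

4.8000 + 36.7000i


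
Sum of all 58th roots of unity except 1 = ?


With w = e^(2*pi*i/58), all 58 of the 58th roots of unity w^0 = 1, w, ..., w^(57) sum to 0: 1 + w + ... + w^(57) = (1 - w^58)/(1 - w) = 0 since w^58 = 1, w ≠ 1.
Removing the root 1: w + w^2 + ... + w^(57) = 0 - 1 = -1

Sum = -1


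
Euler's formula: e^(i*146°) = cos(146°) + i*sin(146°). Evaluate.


cos(146°) = -0.8290
sin(146°) = 0.5592

e^(i*146°) = -0.8290 + 0.5592i


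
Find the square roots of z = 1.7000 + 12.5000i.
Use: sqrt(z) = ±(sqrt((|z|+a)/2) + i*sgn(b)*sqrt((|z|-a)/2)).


|z| = sqrt(2.89+156.25) = 12.6151
sqrt((|z|+a)/2) = sqrt((12.6151+1.7)/2) = sqrt(7.1575) = 2.6754
sqrt((|z|-a)/2) = sqrt((12.6151-1.7)/2) = sqrt(5.4575) = 2.3361

±(2.6754 + 2.3361i) i.e. 2.6754 + 2.3361i and -2.6754 - 2.3361i


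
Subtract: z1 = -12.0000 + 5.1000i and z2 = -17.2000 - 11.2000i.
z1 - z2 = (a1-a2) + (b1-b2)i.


Real: -12 + 17.2 = 5.2
Imag: 5.1 + 11.2 = 16.3

5.2000 + 16.3000i


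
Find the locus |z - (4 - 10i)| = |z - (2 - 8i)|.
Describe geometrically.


Equal distances means the locus is the perpendicular bisector of z1 and z2.
Midpoint = ((4+2)/2, (-10+(-8))/2) = (3.0000, -9.0000)

Perpendicular bisector through (3.0000, -9.0000)


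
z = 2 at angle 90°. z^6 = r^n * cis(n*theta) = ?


r^6 = 2^6 = 64
n*theta = 6*90° = 540° = 180° (mod 360)
a = 64*cos(180°) = -64.0000
b = 64*sin(180°) = 0

64 cis(180°) = -64.0000 + 0i


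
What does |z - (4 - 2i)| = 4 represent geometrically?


|z - z0| = r is a circle with center z0 and radius r.
Center = (4, -2), radius = 4

Circle with center (4, -2) and radius 4


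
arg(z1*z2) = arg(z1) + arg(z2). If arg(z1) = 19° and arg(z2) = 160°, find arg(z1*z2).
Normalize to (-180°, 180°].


arg(z1*z2) = 19° + 160° = 179°
Normalized to (-180°, 180°]: 179°

179°


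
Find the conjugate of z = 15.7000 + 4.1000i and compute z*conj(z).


z_bar = 15.7000 - 4.1000i
z*z_bar = 15.7^2 + 4.1^2 = 246.49 + 16.81 = 263.3

z_bar = 15.7000 - 4.1000i, z*z_bar = 263.3


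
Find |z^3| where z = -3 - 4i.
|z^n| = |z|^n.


|z| = sqrt(9+16) = sqrt(25) = 5
|z^3| = |z|^3 = 5^3 = 125

|z^3| = 125


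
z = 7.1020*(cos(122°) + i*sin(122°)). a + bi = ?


a = 7.1020*cos(122°) = 7.1020*(-0.52992) = -3.7635
b = 7.1020*sin(122°) = 7.1020*0.848048 = 6.0228

-3.7635 + 6.0228i


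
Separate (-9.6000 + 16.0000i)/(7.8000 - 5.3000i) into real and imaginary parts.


Multiply by conjugate: (-9.6000 + 16.0000i)(7.8000 + 5.3000i) / (7.8^2 + (-5.3)^2)
Numerator real = -9.6*7.8 + 16*(-5.3) = -159.68
Numerator imag = 16*7.8 - (-9.6)*(-5.3) = 73.92
Denominator = 88.93
Re(z) = -159.68/88.93 = -1.7956
Im(z) = 73.92/88.93 = 0.8312

Re(z) = -1.7956, Im(z) = 0.8312


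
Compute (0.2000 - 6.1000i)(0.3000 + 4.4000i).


Real = 0.2*0.3 - (-6.1)*4.4 = 0.06 - (-26.84) = 26.9
Imag = 0.2*4.4 + 0.3*(-6.1) = 0.88 - (1.83) = -0.95

26.9000 - 0.9500i


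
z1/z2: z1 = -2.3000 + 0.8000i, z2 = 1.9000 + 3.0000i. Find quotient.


Conjugate of z2 = 1.9000 - 3.0000i
Numerator: (-2.3000 + 0.8000i)(1.9000 - 3.0000i) = -1.9700 + 8.4200i
Denominator: 1.9^2 + 3^2 = 12.61
Result = (-1.9700 + 8.4200i)/12.61

-0.1562 + 0.6677i


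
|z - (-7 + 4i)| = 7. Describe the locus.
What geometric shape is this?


|z - z0| = r is a circle with center z0 and radius r.
Center = (-7, 4), radius = 7

Circle with center (-7, 4) and radius 7


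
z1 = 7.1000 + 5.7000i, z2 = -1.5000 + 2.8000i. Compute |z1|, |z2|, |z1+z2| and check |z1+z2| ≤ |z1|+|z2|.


|z1| = sqrt(7.1^2 + 5.7^2) = sqrt(82.9) = 9.1049
|z2| = sqrt((-1.5)^2 + 2.8^2) = sqrt(10.09) = 3.1765
z1+z2 = 5.6000 + 8.5000i
|z1+z2| = sqrt(103.61) = 10.1789
|z1|+|z2| = 9.1049 + 3.1765 = 12.2814

|z1+z2| = 10.1789 ≤ |z1|+|z2| = 12.2814 (verified)


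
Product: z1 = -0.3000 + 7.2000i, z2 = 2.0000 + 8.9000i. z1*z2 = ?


Real = -0.3*2 - 7.2*8.9 = -0.6 - 64.08 = -64.68
Imag = -0.3*8.9 + 2*7.2 = -2.67 + 14.4 = 11.73

-64.6800 + 11.7300i


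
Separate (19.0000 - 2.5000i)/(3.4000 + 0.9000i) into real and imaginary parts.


Multiply by conjugate: (19.0000 - 2.5000i)(3.4000 - 0.9000i) / (3.4^2 + 0.9^2)
Numerator real = 19*3.4 - (2.5)*0.9 = 62.35
Numerator imag = -2.5*3.4 - 19*0.9 = -25.6
Denominator = 12.37
Re(z) = 62.35/12.37 = 5.0404
Im(z) = -25.6/12.37 = -2.0695

Re(z) = 5.0404, Im(z) = -2.0695


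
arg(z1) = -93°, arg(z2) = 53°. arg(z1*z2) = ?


arg(z1*z2) = -93° + 53° = -40°
Normalized to (-180°, 180°]: -40°

-40°


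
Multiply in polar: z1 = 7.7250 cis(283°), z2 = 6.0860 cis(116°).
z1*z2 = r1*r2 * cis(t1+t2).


r = 7.7250 * 6.0860 = 47.0144
theta = 283° + 116° = 399° = 39° (mod 360)

47.0144 cis(39°)


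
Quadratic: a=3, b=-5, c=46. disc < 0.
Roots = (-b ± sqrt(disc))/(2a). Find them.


disc = (-5)^2 - 4*3*46 = 25 - 552 = -527
sqrt(|disc|) = sqrt(527) = 22.9565
Real part = 5/(2*3) = 0.8333
Imag part = 22.9565/(2*3) = 3.8261

0.8333 ± 3.8261i


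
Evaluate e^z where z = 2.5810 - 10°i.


e^2.5810 = 13.2103
cos(-10°) = 0.98481
sin(-10°) = -0.17365
Real = 13.2103*0.98481 = 13.0096
Imag = 13.2103*(-0.17365) = -2.2940

13.0096 - 2.2940i


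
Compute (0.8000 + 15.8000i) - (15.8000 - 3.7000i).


Real: 0.8 - 15.8 = -15
Imag: 15.8 + 3.7 = 19.5

-15.0000 + 19.5000i


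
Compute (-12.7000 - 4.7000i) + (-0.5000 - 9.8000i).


Real: -12.7 - 0.5 = -13.2
Imag: -4.7 - 9.8 = -14.5

-13.2000 - 14.5000i


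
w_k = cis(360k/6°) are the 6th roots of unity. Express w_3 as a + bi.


Angle = 360*3/6 = 180°
a = cos(180°) = -1.0000
b = sin(180°) = 0

-1.0000 + 0i


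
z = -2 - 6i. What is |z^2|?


|z| = sqrt(4+36) = sqrt(40) = 6.3246
|z^2| = |z|^2 = (sqrt(40))^2 = 40

|z^2| = 40


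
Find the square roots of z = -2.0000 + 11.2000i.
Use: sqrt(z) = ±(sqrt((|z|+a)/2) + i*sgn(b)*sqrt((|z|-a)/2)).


|z| = sqrt(4+125.44) = 11.3772
sqrt((|z|+a)/2) = sqrt((11.3772+(-2))/2) = sqrt(4.6886) = 2.1653
sqrt((|z|-a)/2) = sqrt((11.3772-(-2))/2) = sqrt(6.6886) = 2.5862

±(2.1653 + 2.5862i) i.e. 2.1653 + 2.5862i and -2.1653 - 2.5862i


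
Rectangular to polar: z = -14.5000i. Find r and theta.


r = sqrt(0+210.25) = sqrt(210.25) = 14.5000
theta = atan2(-14.5, 0) = -90.0000 degrees

r = 14.5000, theta = -90.0000 degrees
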